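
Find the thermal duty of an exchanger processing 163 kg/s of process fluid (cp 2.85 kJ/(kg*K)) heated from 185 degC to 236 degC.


Q = m_dot * cp * delta_T
delta_T = 236 - 185 = 51 K
Q = 163 * 2.85 * 51
= 464.55 * 51
= 23692.05 kW

23692.05 kW


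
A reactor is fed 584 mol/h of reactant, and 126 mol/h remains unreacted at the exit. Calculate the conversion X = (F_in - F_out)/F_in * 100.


X = (F_in - F_out) / F_in * 100
Moles reacted = 584 - 126 = 458
X = 458 / 584 * 100
= 0.7842 * 100
= 78.42 %

78.42 %


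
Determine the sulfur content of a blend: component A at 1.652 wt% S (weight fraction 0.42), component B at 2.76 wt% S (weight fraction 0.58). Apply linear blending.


Linear sulfur blending: S_blend = x1*S1 + x2*S2
Contribution 1: 0.42 * 1.652 = 0.69384 wt%
Contribution 2: 0.58 * 2.76 = 1.6008 wt%
S_blend = 0.69384 + 1.6008 = 2.29464

2.29464 wt%


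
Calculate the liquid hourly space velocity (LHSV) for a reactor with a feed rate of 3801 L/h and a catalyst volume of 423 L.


LHSV = volumetric feed rate / catalyst volume
= 3801 L/h / 423 L
= 8.986 h^-1

8.986 h^-1


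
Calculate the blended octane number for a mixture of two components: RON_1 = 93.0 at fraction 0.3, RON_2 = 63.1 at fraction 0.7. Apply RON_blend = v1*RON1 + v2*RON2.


Linear blending: RON_blend = sum(vi * RONi)
Contribution 1: 0.3 * 93.0 = 27.9
Contribution 2: 0.7 * 63.1 = 44.17
RON_blend = 27.9 + 44.17 = 72.07

72.07


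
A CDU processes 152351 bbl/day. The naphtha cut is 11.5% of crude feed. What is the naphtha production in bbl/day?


Crude throughput = 152351 bbl/day
Fraction yield = 11.5%
yield = throughput * fraction / 100
yield = 152351 * 11.5 / 100 = 17520.365

17520.365 bbl/day


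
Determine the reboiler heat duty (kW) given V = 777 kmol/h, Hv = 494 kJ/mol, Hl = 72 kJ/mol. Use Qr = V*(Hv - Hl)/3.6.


Qr = 777 * (494 - 72) / 3.6 = 777 * 422 / 3.6 = 91080

91080 kW


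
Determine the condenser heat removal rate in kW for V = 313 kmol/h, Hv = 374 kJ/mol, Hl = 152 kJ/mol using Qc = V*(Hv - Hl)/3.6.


Qc = 313 * (374 - 152) / 3.6 = 313 * 222 / 3.6 = 19300

19300 kW


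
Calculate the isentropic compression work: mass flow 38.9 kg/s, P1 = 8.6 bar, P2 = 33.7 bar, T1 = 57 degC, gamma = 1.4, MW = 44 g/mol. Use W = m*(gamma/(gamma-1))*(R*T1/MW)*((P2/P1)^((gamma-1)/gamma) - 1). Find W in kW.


Isentropic work: W = m*(gamma/(gamma-1))*(R*T1/MW)*((P2/P1)^((gamma-1)/gamma) - 1)
T1 = 57 + 273.15 = 330.15 K
Pressure ratio = 33.7 / 8.6 = 3.9186
Exponent = (1.4 - 1)/1.4 = 0.285714
(P2/P1)^exp - 1 = 3.9186^0.285714 - 1 = 0.47729
W = 38.9 * 1.4 / 0.4 * 8.314 * 330.15 / 44 * 0.47729 = 4054

4054 kW


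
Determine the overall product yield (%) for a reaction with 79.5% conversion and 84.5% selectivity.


Overall yield = conversion (%) * selectivity (%) / 100
Conversion = 79.5%, Selectivity = 84.5%
Y = 79.5 * 84.5 / 100
= 67.1775 %

67.1775 %


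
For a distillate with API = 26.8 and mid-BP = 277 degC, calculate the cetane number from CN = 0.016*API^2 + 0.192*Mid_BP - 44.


CN = 0.016 * 26.8^2 + 0.192 * 277 - 44
CN = 11.49184 + 53.184 - 44 = 20.67584

20.67584


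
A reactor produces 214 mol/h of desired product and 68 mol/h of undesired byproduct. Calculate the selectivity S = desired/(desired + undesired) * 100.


Selectivity = desired / (desired + undesired) * 100
Total products = 214 + 68 = 282 mol/h
S = 214 / 282 * 100
= 0.7589 * 100
= 75.89 %

75.89 %


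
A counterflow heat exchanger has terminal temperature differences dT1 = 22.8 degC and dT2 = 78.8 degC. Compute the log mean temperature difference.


LMTD = (dT1 - dT2) / ln(dT1/dT2)
= (22.8 - 78.8) / ln(22.8 / 78.8) = -56 / -1.24015 = 45.16

45.16 degC


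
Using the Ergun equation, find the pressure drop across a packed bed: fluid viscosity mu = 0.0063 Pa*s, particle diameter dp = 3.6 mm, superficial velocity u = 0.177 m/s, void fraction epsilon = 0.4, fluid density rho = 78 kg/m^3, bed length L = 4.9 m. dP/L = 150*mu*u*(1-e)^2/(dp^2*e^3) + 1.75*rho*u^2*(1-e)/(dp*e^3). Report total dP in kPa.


dp = 3.6 mm = 0.0036 m
Viscous term = 150*0.0063*0.177*(1-0.4)^2 / (0.0036^2*0.4^3) = 72597.7
Inertial term = 1.75*78*0.177^2*(1-0.4) / (0.0036*0.4^3) = 11136.5
dP/L = 72597.7 + 11136.5 = 83734.2 Pa/m
dP = 83734.2 * 4.9 / 1000 = 410.3 kPa

410.3 kPa


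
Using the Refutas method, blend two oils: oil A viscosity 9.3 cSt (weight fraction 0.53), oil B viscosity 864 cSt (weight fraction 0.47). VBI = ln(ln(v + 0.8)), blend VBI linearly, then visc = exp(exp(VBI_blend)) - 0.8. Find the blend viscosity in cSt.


Refutas method: VBN_i = 14.534*ln(ln(visc_i + 0.8)) + 10.975, blended linearly by mass fraction; since VBN is linear in VBI_i = ln(ln(visc_i + 0.8)) and the fractions sum to 1, blend VBI directly: visc = exp(exp(VBI_blend)) - 0.8
VBI_1 = ln(ln(9.3 + 0.8)) = 0.838345
VBI_2 = ln(ln(864 + 0.8)) = 1.91139
VBI_blend = 0.53 * 0.838345 + 0.47 * 1.91139 = 1.34268
visc_blend = exp(exp(1.34268)) - 0.8 = 45.23

45.23 cSt


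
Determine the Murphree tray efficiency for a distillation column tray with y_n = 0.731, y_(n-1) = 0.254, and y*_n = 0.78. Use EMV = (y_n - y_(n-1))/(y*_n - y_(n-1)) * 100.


Murphree vapor efficiency: EMV = (y_n - y_(n-1)) / (y*_n - y_(n-1)) * 100
EMV = (0.731 - 0.254) / (0.78 - 0.254) * 100 = 0.477 / 0.526 * 100 = 90.68

90.68 %


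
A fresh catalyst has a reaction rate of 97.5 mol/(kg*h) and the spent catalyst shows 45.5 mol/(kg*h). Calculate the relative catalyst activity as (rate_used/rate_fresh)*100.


Activity (%) = (rate_used / rate_fresh) * 100
rate_used = 45.5, rate_fresh = 97.5
= (45.5 / 97.5) * 100
= 0.4667 * 100 = 46.67

46.67 %


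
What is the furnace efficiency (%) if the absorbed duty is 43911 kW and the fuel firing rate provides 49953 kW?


Furnace efficiency = Q_absorbed / Q_fuel * 100
= 43911 / 49953 * 100 = 87.90

87.90 %


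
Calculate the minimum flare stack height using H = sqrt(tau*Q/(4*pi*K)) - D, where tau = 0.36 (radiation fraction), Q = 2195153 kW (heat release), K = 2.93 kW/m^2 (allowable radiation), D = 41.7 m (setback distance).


tau*Q/(4*pi*K) = 0.36 * 2195153 / (4 * pi * 2.93) = 21463
sqrt(21463) = 146.503
H = 146.503 - 41.7 = 104.8

104.8 m


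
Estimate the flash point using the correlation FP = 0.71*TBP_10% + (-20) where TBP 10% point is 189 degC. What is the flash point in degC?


FP = 0.71 * 189 + (-20) = 114.19

114.19 degC


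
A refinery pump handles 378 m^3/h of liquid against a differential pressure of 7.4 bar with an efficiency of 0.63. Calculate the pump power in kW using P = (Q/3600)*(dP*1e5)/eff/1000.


Q = 378 / 3600 = 0.105 m^3/s
P = 0.105 * (7.4 * 1e5) / 0.63 / 1000 = 123.3

123.3 kW


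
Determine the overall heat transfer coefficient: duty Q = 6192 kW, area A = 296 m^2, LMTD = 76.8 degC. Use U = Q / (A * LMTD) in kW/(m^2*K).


From Q = U*A*LMTD, U = Q / (A * LMTD)
U = 6192 / (296 * 76.8) = 6192 / 22732.8 = 0.2724

0.2724 kW/(m^2*K)


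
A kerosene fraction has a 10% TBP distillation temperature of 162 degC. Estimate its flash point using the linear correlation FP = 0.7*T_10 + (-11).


FP = 0.7 * 162 + (-11) = 102.4

102.4 degC


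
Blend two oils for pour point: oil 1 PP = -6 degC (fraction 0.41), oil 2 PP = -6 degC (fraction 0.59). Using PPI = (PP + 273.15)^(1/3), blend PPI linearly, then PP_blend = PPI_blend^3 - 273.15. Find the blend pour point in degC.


PPI_1 = (-6 + 273.15)^(1/3) = 6.440482
PPI_2 = (-6 + 273.15)^(1/3) = 6.440482
PPI_blend = 0.41 * 6.440482 + 0.59 * 6.440482 = 6.440482
PP_blend = 6.440482^3 - 273.15 = 267.15 - 273.15 = -6

-6 degC


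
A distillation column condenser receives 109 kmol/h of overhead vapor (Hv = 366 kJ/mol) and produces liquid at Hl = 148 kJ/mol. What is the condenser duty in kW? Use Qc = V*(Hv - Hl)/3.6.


Qc = 109 * (366 - 148) / 3.6 = 109 * 218 / 3.6 = 6601

6601 kW


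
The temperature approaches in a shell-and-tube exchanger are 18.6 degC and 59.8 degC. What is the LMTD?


LMTD = (dT1 - dT2) / ln(dT1/dT2)
= (18.6 - 59.8) / ln(18.6 / 59.8) = -41.2 / -1.16784 = 35.28

35.28 degC


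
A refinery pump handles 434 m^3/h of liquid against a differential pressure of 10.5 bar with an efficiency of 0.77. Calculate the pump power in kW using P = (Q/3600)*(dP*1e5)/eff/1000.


Q = 434 / 3600 = 0.120556 m^3/s
P = 0.120556 * (10.5 * 1e5) / 0.77 / 1000 = 164.4

164.4 kW


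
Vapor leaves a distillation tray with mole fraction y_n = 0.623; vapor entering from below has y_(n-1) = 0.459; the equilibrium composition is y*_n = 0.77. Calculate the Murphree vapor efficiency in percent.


Murphree vapor efficiency: EMV = (y_n - y_(n-1)) / (y*_n - y_(n-1)) * 100
EMV = (0.623 - 0.459) / (0.77 - 0.459) * 100 = 0.164 / 0.311 * 100 = 52.73

52.73 %


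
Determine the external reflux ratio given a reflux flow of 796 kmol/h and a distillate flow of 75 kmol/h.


Reflux ratio definition: R = L / D (liquid returned / distillate withdrawn)
L = 796 kmol/h, D = 75 kmol/h
R = 796 / 75 = 10.61

10.61


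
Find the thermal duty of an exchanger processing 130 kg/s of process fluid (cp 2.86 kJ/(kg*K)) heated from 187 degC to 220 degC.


Q = m_dot * cp * delta_T
delta_T = 220 - 187 = 33 K
Q = 130 * 2.86 * 33
= 371.8 * 33
= 12269.4 kW

12269.4 kW


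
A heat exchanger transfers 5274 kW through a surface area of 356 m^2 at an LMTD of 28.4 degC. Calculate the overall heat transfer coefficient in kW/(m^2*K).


From Q = U*A*LMTD, U = Q / (A * LMTD)
U = 5274 / (356 * 28.4) = 5274 / 10110.4 = 0.5216

0.5216 kW/(m^2*K)


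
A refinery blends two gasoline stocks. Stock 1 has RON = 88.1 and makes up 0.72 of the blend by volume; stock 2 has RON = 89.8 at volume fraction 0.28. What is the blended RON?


Linear blending: RON_blend = sum(vi * RONi)
Contribution 1: 0.72 * 88.1 = 63.432
Contribution 2: 0.28 * 89.8 = 25.144
RON_blend = 63.432 + 25.144 = 88.576

88.576


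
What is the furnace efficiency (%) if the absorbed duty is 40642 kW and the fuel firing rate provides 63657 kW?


Furnace efficiency = Q_absorbed / Q_fuel * 100
= 40642 / 63657 * 100 = 63.85

63.85 %


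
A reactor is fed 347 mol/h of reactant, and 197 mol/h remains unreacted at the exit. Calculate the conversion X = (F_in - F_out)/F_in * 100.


X = (F_in - F_out) / F_in * 100
Moles reacted = 347 - 197 = 150
X = 150 / 347 * 100
= 0.4323 * 100
= 43.23 %

43.23 %


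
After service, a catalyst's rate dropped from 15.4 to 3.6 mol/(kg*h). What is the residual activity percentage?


Activity (%) = (rate_used / rate_fresh) * 100
rate_used = 3.6, rate_fresh = 15.4
= (3.6 / 15.4) * 100
= 0.2338 * 100 = 23.38

23.38 %


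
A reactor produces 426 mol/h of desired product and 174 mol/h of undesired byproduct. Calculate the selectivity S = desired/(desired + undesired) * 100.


Selectivity = desired / (desired + undesired) * 100
Total products = 426 + 174 = 600 mol/h
S = 426 / 600 * 100
= 0.7100 * 100
= 71.00 %

71.00 %


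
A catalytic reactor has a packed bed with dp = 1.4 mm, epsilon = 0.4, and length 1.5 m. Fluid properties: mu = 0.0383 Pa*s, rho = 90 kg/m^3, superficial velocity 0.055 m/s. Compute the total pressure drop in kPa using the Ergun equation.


dp = 1.4 mm = 0.0014 m
Viscous term = 150*0.0383*0.055*(1-0.4)^2 / (0.0014^2*0.4^3) = 906816
Inertial term = 1.75*90*0.055^2*(1-0.4) / (0.0014*0.4^3) = 3190.43
dP/L = 906816 + 3190.43 = 910006 Pa/m
dP = 910006 * 1.5 / 1000 = 1365 kPa

1365 kPa


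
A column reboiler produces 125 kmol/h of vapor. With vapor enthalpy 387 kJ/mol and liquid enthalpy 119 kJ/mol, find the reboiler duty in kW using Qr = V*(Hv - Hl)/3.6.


Qr = 125 * (387 - 119) / 3.6 = 125 * 268 / 3.6 = 9306

9306 kW


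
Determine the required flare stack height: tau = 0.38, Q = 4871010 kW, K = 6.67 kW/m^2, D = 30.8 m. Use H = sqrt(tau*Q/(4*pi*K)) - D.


tau*Q/(4*pi*K) = 0.38 * 4871010 / (4 * pi * 6.67) = 22083.4
sqrt(22083.4) = 148.605
H = 148.605 - 30.8 = 117.8

117.8 m


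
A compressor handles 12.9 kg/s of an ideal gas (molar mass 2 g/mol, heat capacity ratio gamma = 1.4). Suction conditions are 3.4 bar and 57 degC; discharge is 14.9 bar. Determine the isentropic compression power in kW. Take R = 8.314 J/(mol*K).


Isentropic work: W = m*(gamma/(gamma-1))*(R*T1/MW)*((P2/P1)^((gamma-1)/gamma) - 1)
T1 = 57 + 273.15 = 330.15 K
Pressure ratio = 14.9 / 3.4 = 4.38235
Exponent = (1.4 - 1)/1.4 = 0.285714
(P2/P1)^exp - 1 = 4.38235^0.285714 - 1 = 0.525263
W = 12.9 * 1.4 / 0.4 * 8.314 * 330.15 / 2 * 0.525263 = 32550

32550 kW


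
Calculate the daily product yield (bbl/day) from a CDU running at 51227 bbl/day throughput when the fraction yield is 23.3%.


Crude throughput = 51227 bbl/day
Fraction yield = 23.3%
yield = throughput * fraction / 100
yield = 51227 * 23.3 / 100 = 11935.891

11935.891 bbl/day


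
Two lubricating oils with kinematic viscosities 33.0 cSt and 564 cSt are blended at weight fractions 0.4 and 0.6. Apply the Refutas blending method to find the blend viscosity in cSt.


Refutas method: VBN_i = 14.534*ln(ln(visc_i + 0.8)) + 10.975, blended linearly by mass fraction; since VBN is linear in VBI_i = ln(ln(visc_i + 0.8)) and the fractions sum to 1, blend VBI directly: visc = exp(exp(VBI_blend)) - 0.8
VBI_1 = ln(ln(33.0 + 0.8)) = 1.25859
VBI_2 = ln(ln(564 + 0.8)) = 1.84632
VBI_blend = 0.4 * 1.25859 + 0.6 * 1.84632 = 1.61123
visc_blend = exp(exp(1.61123)) - 0.8 = 149.0

149.0 cSt


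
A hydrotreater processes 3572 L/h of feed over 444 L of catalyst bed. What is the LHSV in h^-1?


LHSV = volumetric feed rate / catalyst volume
= 3572 L/h / 444 L
= 8.045 h^-1

8.045 h^-1


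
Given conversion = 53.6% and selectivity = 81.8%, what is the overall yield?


Overall yield = conversion (%) * selectivity (%) / 100
Conversion = 53.6%, Selectivity = 81.8%
Y = 53.6 * 81.8 / 100
= 43.8448 %

43.8448 %


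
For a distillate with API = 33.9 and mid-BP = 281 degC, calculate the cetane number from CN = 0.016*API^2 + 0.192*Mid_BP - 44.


CN = 0.016 * 33.9^2 + 0.192 * 281 - 44
CN = 18.38736 + 53.952 - 44 = 28.33936

28.33936


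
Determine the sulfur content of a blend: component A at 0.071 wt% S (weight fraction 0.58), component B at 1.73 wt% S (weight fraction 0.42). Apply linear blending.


Linear sulfur blending: S_blend = x1*S1 + x2*S2
Contribution 1: 0.58 * 0.071 = 0.04118 wt%
Contribution 2: 0.42 * 1.73 = 0.7266 wt%
S_blend = 0.04118 + 0.7266 = 0.76778

0.76778 wt%


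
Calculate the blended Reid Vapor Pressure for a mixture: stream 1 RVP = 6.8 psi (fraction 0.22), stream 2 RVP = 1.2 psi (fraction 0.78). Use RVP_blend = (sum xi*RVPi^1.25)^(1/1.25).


Chevron index: RVP_blend = (sum xi*RVPi^1.25)^(1/1.25)
RVP^1.25 terms: 0.22 * 6.8^1.25 + 0.78 * 1.2^1.25 = 3.39544
RVP_blend = 3.39544^(1/1.25) = 2.659

2.659 psi


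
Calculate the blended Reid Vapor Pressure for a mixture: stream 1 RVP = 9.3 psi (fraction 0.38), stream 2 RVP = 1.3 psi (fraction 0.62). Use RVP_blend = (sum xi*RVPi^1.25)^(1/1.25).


Chevron index: RVP_blend = (sum xi*RVPi^1.25)^(1/1.25)
RVP^1.25 terms: 0.38 * 9.3^1.25 + 0.62 * 1.3^1.25 = 7.03209
RVP_blend = 7.03209^(1/1.25) = 4.761

4.761 psi


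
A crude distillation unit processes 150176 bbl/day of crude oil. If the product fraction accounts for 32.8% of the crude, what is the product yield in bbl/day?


Crude throughput = 150176 bbl/day
Fraction yield = 32.8%
yield = throughput * fraction / 100
yield = 150176 * 32.8 / 100 = 49257.728

49257.728 bbl/day


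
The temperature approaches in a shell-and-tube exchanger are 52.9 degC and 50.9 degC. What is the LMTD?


LMTD = (dT1 - dT2) / ln(dT1/dT2)
= (52.9 - 50.9) / ln(52.9 / 50.9) = 2 / 0.0385404 = 51.89

51.89 degC


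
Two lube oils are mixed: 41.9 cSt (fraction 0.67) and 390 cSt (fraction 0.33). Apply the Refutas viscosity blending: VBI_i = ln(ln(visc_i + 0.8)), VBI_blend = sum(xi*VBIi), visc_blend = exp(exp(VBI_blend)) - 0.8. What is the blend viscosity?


Refutas method: VBN_i = 14.534*ln(ln(visc_i + 0.8)) + 10.975, blended linearly by mass fraction; since VBN is linear in VBI_i = ln(ln(visc_i + 0.8)) and the fractions sum to 1, blend VBI directly: visc = exp(exp(VBI_blend)) - 0.8
VBI_1 = ln(ln(41.9 + 0.8)) = 1.32287
VBI_2 = ln(ln(390 + 0.8)) = 1.78644
VBI_blend = 0.67 * 1.32287 + 0.33 * 1.78644 = 1.47585
visc_blend = exp(exp(1.47585)) - 0.8 = 78.62

78.62 cSt


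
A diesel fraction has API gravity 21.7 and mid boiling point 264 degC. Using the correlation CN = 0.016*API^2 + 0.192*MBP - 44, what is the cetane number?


CN = 0.016 * 21.7^2 + 0.192 * 264 - 44
CN = 7.53424 + 50.688 - 44 = 14.22224

14.22224


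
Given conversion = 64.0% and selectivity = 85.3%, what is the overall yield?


Overall yield = conversion (%) * selectivity (%) / 100
Conversion = 64.0%, Selectivity = 85.3%
Y = 64.0 * 85.3 / 100
= 54.592 %

54.592 %


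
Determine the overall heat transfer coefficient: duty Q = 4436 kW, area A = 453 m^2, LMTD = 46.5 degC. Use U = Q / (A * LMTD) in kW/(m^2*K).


From Q = U*A*LMTD, U = Q / (A * LMTD)
U = 4436 / (453 * 46.5) = 4436 / 21064.5 = 0.2106

0.2106 kW/(m^2*K)


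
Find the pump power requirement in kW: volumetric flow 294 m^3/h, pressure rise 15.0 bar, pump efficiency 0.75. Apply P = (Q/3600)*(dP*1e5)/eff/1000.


Q = 294 / 3600 = 0.0816667 m^3/s
P = 0.0816667 * (15.0 * 1e5) / 0.75 / 1000 = 163.3

163.3 kW


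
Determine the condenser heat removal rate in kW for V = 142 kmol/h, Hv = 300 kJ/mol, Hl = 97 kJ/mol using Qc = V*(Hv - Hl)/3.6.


Qc = 142 * (300 - 97) / 3.6 = 142 * 203 / 3.6 = 8007

8007 kW


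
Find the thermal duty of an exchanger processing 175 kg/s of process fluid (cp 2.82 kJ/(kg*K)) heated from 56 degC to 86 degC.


Q = m_dot * cp * delta_T
delta_T = 86 - 56 = 30 K
Q = 175 * 2.82 * 30
= 493.5 * 30
= 14805 kW

14805 kW


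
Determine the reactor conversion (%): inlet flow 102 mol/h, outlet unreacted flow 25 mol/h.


X = (F_in - F_out) / F_in * 100
Moles reacted = 102 - 25 = 77
X = 77 / 102 * 100
= 0.7549 * 100
= 75.49 %

75.49 %


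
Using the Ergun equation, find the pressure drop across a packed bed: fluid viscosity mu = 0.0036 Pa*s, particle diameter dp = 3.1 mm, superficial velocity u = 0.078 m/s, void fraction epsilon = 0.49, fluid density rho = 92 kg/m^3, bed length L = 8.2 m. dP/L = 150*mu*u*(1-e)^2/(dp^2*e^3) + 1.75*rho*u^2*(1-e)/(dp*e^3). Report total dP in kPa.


dp = 3.1 mm = 0.0031 m
Viscous term = 150*0.0036*0.078*(1-0.49)^2 / (0.0031^2*0.49^3) = 9689.85
Inertial term = 1.75*92*0.078^2*(1-0.49) / (0.0031*0.49^3) = 1369.73
dP/L = 9689.85 + 1369.73 = 11059.6 Pa/m
dP = 11059.6 * 8.2 / 1000 = 90.69 kPa

90.69 kPa


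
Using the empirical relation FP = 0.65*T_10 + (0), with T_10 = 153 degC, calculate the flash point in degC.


FP = 0.65 * 153 + (0) = 99.45

99.45 degC


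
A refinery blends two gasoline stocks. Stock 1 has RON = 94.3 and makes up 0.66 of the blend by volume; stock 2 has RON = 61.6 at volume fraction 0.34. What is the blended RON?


Linear blending: RON_blend = sum(vi * RONi)
Contribution 1: 0.66 * 94.3 = 62.238
Contribution 2: 0.34 * 61.6 = 20.944
RON_blend = 62.238 + 20.944 = 83.182

83.182


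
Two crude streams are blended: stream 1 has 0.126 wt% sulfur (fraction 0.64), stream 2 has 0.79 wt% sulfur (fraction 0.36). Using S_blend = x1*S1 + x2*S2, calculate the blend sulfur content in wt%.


Linear sulfur blending: S_blend = x1*S1 + x2*S2
Contribution 1: 0.64 * 0.126 = 0.08064 wt%
Contribution 2: 0.36 * 0.79 = 0.2844 wt%
S_blend = 0.08064 + 0.2844 = 0.36504

0.36504 wt%


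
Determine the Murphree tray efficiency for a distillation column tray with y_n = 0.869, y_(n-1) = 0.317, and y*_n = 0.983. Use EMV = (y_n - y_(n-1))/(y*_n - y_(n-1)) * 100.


Murphree vapor efficiency: EMV = (y_n - y_(n-1)) / (y*_n - y_(n-1)) * 100
EMV = (0.869 - 0.317) / (0.983 - 0.317) * 100 = 0.552 / 0.666 * 100 = 82.88

82.88 %


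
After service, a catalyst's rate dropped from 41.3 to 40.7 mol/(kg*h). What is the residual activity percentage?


Activity (%) = (rate_used / rate_fresh) * 100
rate_used = 40.7, rate_fresh = 41.3
= (40.7 / 41.3) * 100
= 0.9855 * 100 = 98.55

98.55 %


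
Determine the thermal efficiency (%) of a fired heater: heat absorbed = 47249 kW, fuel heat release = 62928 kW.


Furnace efficiency = Q_absorbed / Q_fuel * 100
= 47249 / 62928 * 100 = 75.08

75.08 %


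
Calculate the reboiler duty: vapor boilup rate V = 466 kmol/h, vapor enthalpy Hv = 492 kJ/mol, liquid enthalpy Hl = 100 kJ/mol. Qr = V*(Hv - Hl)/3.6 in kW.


Qr = 466 * (492 - 100) / 3.6 = 466 * 392 / 3.6 = 50740

50740 kW


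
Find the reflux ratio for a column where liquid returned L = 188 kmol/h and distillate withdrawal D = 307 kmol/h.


Reflux ratio definition: R = L / D (liquid returned / distillate withdrawn)
L = 188 kmol/h, D = 307 kmol/h
R = 188 / 307 = 0.6124

0.6124


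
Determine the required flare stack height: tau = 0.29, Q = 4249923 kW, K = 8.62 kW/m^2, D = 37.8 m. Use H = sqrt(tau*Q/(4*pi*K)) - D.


tau*Q/(4*pi*K) = 0.29 * 4249923 / (4 * pi * 8.62) = 11377.9
sqrt(11377.9) = 106.667
H = 106.667 - 37.8 = 68.87

68.87 m


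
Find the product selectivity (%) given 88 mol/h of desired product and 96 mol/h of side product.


Selectivity = desired / (desired + undesired) * 100
Total products = 88 + 96 = 184 mol/h
S = 88 / 184 * 100
= 0.4783 * 100
= 47.83 %

47.83 %


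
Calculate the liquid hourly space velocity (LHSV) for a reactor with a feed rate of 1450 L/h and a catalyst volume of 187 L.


LHSV = volumetric feed rate / catalyst volume
= 1450 L/h / 187 L
= 7.754 h^-1

7.754 h^-1


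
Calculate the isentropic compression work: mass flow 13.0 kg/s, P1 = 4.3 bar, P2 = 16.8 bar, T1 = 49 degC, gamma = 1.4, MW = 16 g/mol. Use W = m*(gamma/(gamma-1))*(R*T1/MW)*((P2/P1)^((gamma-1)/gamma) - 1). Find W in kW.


Isentropic work: W = m*(gamma/(gamma-1))*(R*T1/MW)*((P2/P1)^((gamma-1)/gamma) - 1)
T1 = 49 + 273.15 = 322.15 K
Pressure ratio = 16.8 / 4.3 = 3.90698
Exponent = (1.4 - 1)/1.4 = 0.285714
(P2/P1)^exp - 1 = 3.90698^0.285714 - 1 = 0.476037
W = 13.0 * 1.4 / 0.4 * 8.314 * 322.15 / 16 * 0.476037 = 3626

3626 kW


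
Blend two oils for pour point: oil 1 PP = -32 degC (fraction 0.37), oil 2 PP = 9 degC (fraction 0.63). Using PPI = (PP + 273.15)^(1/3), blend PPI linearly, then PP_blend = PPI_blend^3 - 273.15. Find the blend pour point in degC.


PPI_1 = (-32 + 273.15)^(1/3) = 6.224375
PPI_2 = (9 + 273.15)^(1/3) = 6.558835
PPI_blend = 0.37 * 6.224375 + 0.63 * 6.558835 = 6.435085
PP_blend = 6.435085^3 - 273.15 = 266.4789 - 273.15 = -6.67

-6.67 degC


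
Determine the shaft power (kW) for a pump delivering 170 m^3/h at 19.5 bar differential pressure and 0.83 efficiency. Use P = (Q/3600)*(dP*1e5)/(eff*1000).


Q = 170 / 3600 = 0.0472222 m^3/s
P = 0.0472222 * (19.5 * 1e5) / 0.83 / 1000 = 110.9

110.9 kW


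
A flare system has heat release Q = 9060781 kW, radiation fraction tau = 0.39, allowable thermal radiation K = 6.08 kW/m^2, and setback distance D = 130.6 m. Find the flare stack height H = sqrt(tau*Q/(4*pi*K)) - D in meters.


tau*Q/(4*pi*K) = 0.39 * 9060781 / (4 * pi * 6.08) = 46250.5
sqrt(46250.5) = 215.059
H = 215.059 - 130.6 = 84.46

84.46 m


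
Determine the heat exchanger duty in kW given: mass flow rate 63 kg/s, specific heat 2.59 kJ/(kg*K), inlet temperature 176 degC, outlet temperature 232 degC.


Q = m_dot * cp * delta_T
delta_T = 232 - 176 = 56 K
Q = 63 * 2.59 * 56
= 163.17 * 56
= 9137.52 kW

9137.52 kW


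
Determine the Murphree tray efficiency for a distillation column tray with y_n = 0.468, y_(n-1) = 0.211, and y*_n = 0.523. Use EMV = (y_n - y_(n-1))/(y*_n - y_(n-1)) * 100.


Murphree vapor efficiency: EMV = (y_n - y_(n-1)) / (y*_n - y_(n-1)) * 100
EMV = (0.468 - 0.211) / (0.523 - 0.211) * 100 = 0.257 / 0.312 * 100 = 82.37

82.37 %


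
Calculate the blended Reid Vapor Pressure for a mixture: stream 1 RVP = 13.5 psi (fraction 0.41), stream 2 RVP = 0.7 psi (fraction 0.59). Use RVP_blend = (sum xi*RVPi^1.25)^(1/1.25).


Chevron index: RVP_blend = (sum xi*RVPi^1.25)^(1/1.25)
RVP^1.25 terms: 0.41 * 13.5^1.25 + 0.59 * 0.7^1.25 = 10.9874
RVP_blend = 10.9874^(1/1.25) = 6.803

6.803 psi


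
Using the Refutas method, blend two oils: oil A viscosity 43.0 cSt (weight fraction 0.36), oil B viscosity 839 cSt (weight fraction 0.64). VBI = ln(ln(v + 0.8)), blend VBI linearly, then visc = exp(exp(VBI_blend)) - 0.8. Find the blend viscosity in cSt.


Refutas method: VBN_i = 14.534*ln(ln(visc_i + 0.8)) + 10.975, blended linearly by mass fraction; since VBN is linear in VBI_i = ln(ln(visc_i + 0.8)) and the fractions sum to 1, blend VBI directly: visc = exp(exp(VBI_blend)) - 0.8
VBI_1 = ln(ln(43.0 + 0.8)) = 1.32963
VBI_2 = ln(ln(839 + 0.8)) = 1.90705
VBI_blend = 0.36 * 1.32963 + 0.64 * 1.90705 = 1.69918
visc_blend = exp(exp(1.69918)) - 0.8 = 236.5

236.5 cSt


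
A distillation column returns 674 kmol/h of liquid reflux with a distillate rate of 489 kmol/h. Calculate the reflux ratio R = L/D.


Reflux ratio definition: R = L / D (liquid returned / distillate withdrawn)
L = 674 kmol/h, D = 489 kmol/h
R = 674 / 489 = 1.378

1.378


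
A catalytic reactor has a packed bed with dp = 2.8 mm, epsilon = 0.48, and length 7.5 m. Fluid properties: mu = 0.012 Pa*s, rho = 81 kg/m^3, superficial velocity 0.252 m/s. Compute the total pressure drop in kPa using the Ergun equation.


dp = 2.8 mm = 0.0028 m
Viscous term = 150*0.012*0.252*(1-0.48)^2 / (0.0028^2*0.48^3) = 141462
Inertial term = 1.75*81*0.252^2*(1-0.48) / (0.0028*0.48^3) = 15116.3
dP/L = 141462 + 15116.3 = 156578 Pa/m
dP = 156578 * 7.5 / 1000 = 1174 kPa

1174 kPa


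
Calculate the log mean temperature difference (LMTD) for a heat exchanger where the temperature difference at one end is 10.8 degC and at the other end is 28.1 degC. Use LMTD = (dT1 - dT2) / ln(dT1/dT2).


LMTD = (dT1 - dT2) / ln(dT1/dT2)
= (10.8 - 28.1) / ln(10.8 / 28.1) = -17.3 / -0.956223 = 18.09

18.09 degC


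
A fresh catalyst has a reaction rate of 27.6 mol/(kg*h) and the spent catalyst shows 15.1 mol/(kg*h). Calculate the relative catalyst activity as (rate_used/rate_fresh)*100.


Activity (%) = (rate_used / rate_fresh) * 100
rate_used = 15.1, rate_fresh = 27.6
= (15.1 / 27.6) * 100
= 0.5471 * 100 = 54.71

54.71 %


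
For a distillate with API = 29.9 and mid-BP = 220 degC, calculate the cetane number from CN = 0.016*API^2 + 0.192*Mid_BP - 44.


CN = 0.016 * 29.9^2 + 0.192 * 220 - 44
CN = 14.30416 + 42.24 - 44 = 12.54416

12.54416


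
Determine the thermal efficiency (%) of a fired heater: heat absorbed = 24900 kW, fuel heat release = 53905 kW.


Furnace efficiency = Q_absorbed / Q_fuel * 100
= 24900 / 53905 * 100 = 46.19

46.19 %


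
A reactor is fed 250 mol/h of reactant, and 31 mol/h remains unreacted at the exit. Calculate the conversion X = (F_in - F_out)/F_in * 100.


X = (F_in - F_out) / F_in * 100
Moles reacted = 250 - 31 = 219
X = 219 / 250 * 100
= 0.8760 * 100
= 87.60 %

87.60 %


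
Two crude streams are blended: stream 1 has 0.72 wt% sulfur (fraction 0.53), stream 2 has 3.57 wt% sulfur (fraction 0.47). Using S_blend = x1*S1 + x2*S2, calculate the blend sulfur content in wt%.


Linear sulfur blending: S_blend = x1*S1 + x2*S2
Contribution 1: 0.53 * 0.72 = 0.3816 wt%
Contribution 2: 0.47 * 3.57 = 1.6779 wt%
S_blend = 0.3816 + 1.6779 = 2.0595

2.0595 wt%


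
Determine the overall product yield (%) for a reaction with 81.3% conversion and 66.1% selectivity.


Overall yield = conversion (%) * selectivity (%) / 100
Conversion = 81.3%, Selectivity = 66.1%
Y = 81.3 * 66.1 / 100
= 53.7393 %

53.7393 %


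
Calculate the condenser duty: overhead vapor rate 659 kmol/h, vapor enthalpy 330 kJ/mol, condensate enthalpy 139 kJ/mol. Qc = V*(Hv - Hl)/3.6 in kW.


Qc = 659 * (330 - 139) / 3.6 = 659 * 191 / 3.6 = 34960

34960 kW


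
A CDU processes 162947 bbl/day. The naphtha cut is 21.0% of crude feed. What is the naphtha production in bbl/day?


Crude throughput = 162947 bbl/day
Fraction yield = 21.0%
yield = throughput * fraction / 100
yield = 162947 * 21.0 / 100 = 34218.87

34218.87 bbl/day


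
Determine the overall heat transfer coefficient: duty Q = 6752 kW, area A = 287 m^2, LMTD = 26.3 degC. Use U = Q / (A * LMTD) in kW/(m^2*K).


From Q = U*A*LMTD, U = Q / (A * LMTD)
U = 6752 / (287 * 26.3) = 6752 / 7548.1 = 0.8945

0.8945 kW/(m^2*K)


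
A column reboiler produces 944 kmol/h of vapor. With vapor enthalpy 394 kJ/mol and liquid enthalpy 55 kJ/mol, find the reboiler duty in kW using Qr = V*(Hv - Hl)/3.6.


Qr = 944 * (394 - 55) / 3.6 = 944 * 339 / 3.6 = 88890

88890 kW


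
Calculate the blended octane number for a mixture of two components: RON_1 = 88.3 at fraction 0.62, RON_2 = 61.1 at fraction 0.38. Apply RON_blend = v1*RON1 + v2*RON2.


Linear blending: RON_blend = sum(vi * RONi)
Contribution 1: 0.62 * 88.3 = 54.746
Contribution 2: 0.38 * 61.1 = 23.218
RON_blend = 54.746 + 23.218 = 77.964

77.964


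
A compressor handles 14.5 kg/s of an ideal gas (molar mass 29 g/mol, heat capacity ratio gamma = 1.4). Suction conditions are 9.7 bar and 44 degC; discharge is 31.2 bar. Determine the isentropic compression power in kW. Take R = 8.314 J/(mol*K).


Isentropic work: W = m*(gamma/(gamma-1))*(R*T1/MW)*((P2/P1)^((gamma-1)/gamma) - 1)
T1 = 44 + 273.15 = 317.15 K
Pressure ratio = 31.2 / 9.7 = 3.21649
Exponent = (1.4 - 1)/1.4 = 0.285714
(P2/P1)^exp - 1 = 3.21649^0.285714 - 1 = 0.39626
W = 14.5 * 1.4 / 0.4 * 8.314 * 317.15 / 29 * 0.39626 = 1828

1828 kW


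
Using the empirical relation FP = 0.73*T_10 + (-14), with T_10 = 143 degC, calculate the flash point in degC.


FP = 0.73 * 143 + (-14) = 90.39

90.39 degC


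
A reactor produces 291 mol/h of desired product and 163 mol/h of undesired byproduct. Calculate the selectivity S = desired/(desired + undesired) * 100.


Selectivity = desired / (desired + undesired) * 100
Total products = 291 + 163 = 454 mol/h
S = 291 / 454 * 100
= 0.6410 * 100
= 64.10 %

64.10 %


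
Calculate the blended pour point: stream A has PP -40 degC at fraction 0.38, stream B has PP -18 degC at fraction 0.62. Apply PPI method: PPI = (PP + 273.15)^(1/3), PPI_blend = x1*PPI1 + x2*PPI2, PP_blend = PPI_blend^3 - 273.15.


PPI_1 = (-40 + 273.15)^(1/3) = 6.15477
PPI_2 = (-18 + 273.15)^(1/3) = 6.342569
PPI_blend = 0.38 * 6.15477 + 0.62 * 6.342569 = 6.271205
PP_blend = 6.271205^3 - 273.15 = 246.634 - 273.15 = -26.52

-26.52 degC


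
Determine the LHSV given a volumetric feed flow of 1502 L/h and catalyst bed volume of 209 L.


LHSV = volumetric feed rate / catalyst volume
= 1502 L/h / 209 L
= 7.187 h^-1

7.187 h^-1


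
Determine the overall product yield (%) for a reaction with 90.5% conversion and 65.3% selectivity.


Overall yield = conversion (%) * selectivity (%) / 100
Conversion = 90.5%, Selectivity = 65.3%
Y = 90.5 * 65.3 / 100
= 59.0965 %

59.0965 %


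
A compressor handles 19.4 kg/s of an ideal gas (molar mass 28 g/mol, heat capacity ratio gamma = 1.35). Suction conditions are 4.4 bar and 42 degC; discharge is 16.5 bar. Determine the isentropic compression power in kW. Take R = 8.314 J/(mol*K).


Isentropic work: W = m*(gamma/(gamma-1))*(R*T1/MW)*((P2/P1)^((gamma-1)/gamma) - 1)
T1 = 42 + 273.15 = 315.15 K
Pressure ratio = 16.5 / 4.4 = 3.75
Exponent = (1.35 - 1)/1.35 = 0.259259
(P2/P1)^exp - 1 = 3.75^0.259259 - 1 = 0.408714
W = 19.4 * 1.35 / 0.35 * 8.314 * 315.15 / 28 * 0.408714 = 2862

2862 kW


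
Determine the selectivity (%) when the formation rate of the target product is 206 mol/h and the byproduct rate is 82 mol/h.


Selectivity = desired / (desired + undesired) * 100
Total products = 206 + 82 = 288 mol/h
S = 206 / 288 * 100
= 0.7153 * 100
= 71.53 %

71.53 %


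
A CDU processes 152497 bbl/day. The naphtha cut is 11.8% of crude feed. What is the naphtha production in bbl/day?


Crude throughput = 152497 bbl/day
Fraction yield = 11.8%
yield = throughput * fraction / 100
yield = 152497 * 11.8 / 100 = 17994.646

17994.646 bbl/day


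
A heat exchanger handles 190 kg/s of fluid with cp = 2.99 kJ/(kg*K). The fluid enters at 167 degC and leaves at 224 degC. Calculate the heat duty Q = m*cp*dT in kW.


Q = m_dot * cp * delta_T
delta_T = 224 - 167 = 57 K
Q = 190 * 2.99 * 57
= 568.1 * 57
= 32381.7 kW

32381.7 kW


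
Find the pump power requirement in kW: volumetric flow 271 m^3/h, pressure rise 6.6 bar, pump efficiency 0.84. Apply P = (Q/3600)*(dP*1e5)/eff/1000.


Q = 271 / 3600 = 0.0752778 m^3/s
P = 0.0752778 * (6.6 * 1e5) / 0.84 / 1000 = 59.15

59.15 kW


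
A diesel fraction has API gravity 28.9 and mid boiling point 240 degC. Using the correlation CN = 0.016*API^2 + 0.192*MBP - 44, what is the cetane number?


CN = 0.016 * 28.9^2 + 0.192 * 240 - 44
CN = 13.36336 + 46.08 - 44 = 15.44336

15.44336


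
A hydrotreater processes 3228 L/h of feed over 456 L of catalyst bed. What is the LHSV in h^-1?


LHSV = volumetric feed rate / catalyst volume
= 3228 L/h / 456 L
= 7.079 h^-1

7.079 h^-1


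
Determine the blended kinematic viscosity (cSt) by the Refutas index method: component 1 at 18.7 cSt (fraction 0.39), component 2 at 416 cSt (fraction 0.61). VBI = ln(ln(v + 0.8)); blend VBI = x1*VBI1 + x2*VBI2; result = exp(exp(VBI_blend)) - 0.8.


Refutas method: VBN_i = 14.534*ln(ln(visc_i + 0.8)) + 10.975, blended linearly by mass fraction; since VBN is linear in VBI_i = ln(ln(visc_i + 0.8)) and the fractions sum to 1, blend VBI directly: visc = exp(exp(VBI_blend)) - 0.8
VBI_1 = ln(ln(18.7 + 0.8)) = 1.0887
VBI_2 = ln(ln(416 + 0.8)) = 1.79718
VBI_blend = 0.39 * 1.0887 + 0.61 * 1.79718 = 1.52087
visc_blend = exp(exp(1.52087)) - 0.8 = 96.35

96.35 cSt


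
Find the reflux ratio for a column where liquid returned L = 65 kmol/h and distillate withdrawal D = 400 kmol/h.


Reflux ratio definition: R = L / D (liquid returned / distillate withdrawn)
L = 65 kmol/h, D = 400 kmol/h
R = 65 / 400 = 0.1625

0.1625


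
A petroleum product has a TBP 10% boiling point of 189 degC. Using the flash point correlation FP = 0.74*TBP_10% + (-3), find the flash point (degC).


FP = 0.74 * 189 + (-3) = 136.86

136.86 degC


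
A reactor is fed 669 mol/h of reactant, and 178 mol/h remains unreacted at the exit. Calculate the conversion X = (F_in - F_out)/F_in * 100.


X = (F_in - F_out) / F_in * 100
Moles reacted = 669 - 178 = 491
X = 491 / 669 * 100
= 0.7339 * 100
= 73.39 %

73.39 %


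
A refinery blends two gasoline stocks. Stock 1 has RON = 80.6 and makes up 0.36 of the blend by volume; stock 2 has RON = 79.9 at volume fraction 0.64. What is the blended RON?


Linear blending: RON_blend = sum(vi * RONi)
Contribution 1: 0.36 * 80.6 = 29.016
Contribution 2: 0.64 * 79.9 = 51.136
RON_blend = 29.016 + 51.136 = 80.152

80.152


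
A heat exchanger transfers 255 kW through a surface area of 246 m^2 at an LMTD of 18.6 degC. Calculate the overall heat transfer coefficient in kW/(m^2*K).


From Q = U*A*LMTD, U = Q / (A * LMTD)
U = 255 / (246 * 18.6) = 255 / 4575.6 = 0.05573

0.05573 kW/(m^2*K)


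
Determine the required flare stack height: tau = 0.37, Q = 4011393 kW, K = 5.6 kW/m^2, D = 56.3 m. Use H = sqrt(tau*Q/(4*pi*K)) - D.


tau*Q/(4*pi*K) = 0.37 * 4011393 / (4 * pi * 5.6) = 21091.1
sqrt(21091.1) = 145.228
H = 145.228 - 56.3 = 88.93

88.93 m


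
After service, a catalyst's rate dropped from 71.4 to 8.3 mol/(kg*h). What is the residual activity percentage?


Activity (%) = (rate_used / rate_fresh) * 100
rate_used = 8.3, rate_fresh = 71.4
= (8.3 / 71.4) * 100
= 0.1162 * 100 = 11.62

11.62 %


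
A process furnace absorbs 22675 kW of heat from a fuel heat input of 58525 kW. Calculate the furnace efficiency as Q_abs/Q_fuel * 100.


Furnace efficiency = Q_absorbed / Q_fuel * 100
= 22675 / 58525 * 100 = 38.74

38.74 %


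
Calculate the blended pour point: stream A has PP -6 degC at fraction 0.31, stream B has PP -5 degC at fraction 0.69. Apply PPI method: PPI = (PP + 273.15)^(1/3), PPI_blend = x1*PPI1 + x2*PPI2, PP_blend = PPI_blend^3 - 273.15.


PPI_1 = (-6 + 273.15)^(1/3) = 6.440482
PPI_2 = (-5 + 273.15)^(1/3) = 6.448508
PPI_blend = 0.31 * 6.440482 + 0.69 * 6.448508 = 6.44602
PP_blend = 6.44602^3 - 273.15 = 267.8397 - 273.15 = -5.31

-5.31 degC


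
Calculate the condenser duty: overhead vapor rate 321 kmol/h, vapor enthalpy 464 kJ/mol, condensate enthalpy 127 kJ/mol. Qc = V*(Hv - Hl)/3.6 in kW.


Qc = 321 * (464 - 127) / 3.6 = 321 * 337 / 3.6 = 30050

30050 kW


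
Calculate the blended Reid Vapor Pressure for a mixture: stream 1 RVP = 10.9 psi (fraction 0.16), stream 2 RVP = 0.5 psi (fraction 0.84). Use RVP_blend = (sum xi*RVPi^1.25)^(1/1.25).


Chevron index: RVP_blend = (sum xi*RVPi^1.25)^(1/1.25)
RVP^1.25 terms: 0.16 * 10.9^1.25 + 0.84 * 0.5^1.25 = 3.52204
RVP_blend = 3.52204^(1/1.25) = 2.738

2.738 psi


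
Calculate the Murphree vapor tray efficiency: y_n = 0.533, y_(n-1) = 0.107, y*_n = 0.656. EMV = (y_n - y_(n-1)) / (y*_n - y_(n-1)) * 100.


Murphree vapor efficiency: EMV = (y_n - y_(n-1)) / (y*_n - y_(n-1)) * 100
EMV = (0.533 - 0.107) / (0.656 - 0.107) * 100 = 0.426 / 0.549 * 100 = 77.60

77.60 %


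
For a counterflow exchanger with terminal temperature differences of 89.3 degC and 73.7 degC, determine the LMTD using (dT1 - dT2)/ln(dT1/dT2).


LMTD = (dT1 - dT2) / ln(dT1/dT2)
= (89.3 - 73.7) / ln(89.3 / 73.7) = 15.6 / 0.191999 = 81.25

81.25 degC


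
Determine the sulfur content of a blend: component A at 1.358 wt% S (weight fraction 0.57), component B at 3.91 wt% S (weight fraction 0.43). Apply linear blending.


Linear sulfur blending: S_blend = x1*S1 + x2*S2
Contribution 1: 0.57 * 1.358 = 0.77406 wt%
Contribution 2: 0.43 * 3.91 = 1.6813 wt%
S_blend = 0.77406 + 1.6813 = 2.45536

2.45536 wt%


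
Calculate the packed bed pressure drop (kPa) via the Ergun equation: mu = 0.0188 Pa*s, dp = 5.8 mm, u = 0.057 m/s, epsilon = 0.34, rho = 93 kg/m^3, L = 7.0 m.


dp = 5.8 mm = 0.0058 m
Viscous term = 150*0.0188*0.057*(1-0.34)^2 / (0.0058^2*0.34^3) = 52956.5
Inertial term = 1.75*93*0.057^2*(1-0.34) / (0.0058*0.34^3) = 1530.91
dP/L = 52956.5 + 1530.91 = 54487.4 Pa/m
dP = 54487.4 * 7.0 / 1000 = 381.4 kPa

381.4 kPa


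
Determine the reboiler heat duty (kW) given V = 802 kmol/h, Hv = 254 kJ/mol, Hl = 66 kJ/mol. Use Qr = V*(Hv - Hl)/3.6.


Qr = 802 * (254 - 66) / 3.6 = 802 * 188 / 3.6 = 41880

41880 kW


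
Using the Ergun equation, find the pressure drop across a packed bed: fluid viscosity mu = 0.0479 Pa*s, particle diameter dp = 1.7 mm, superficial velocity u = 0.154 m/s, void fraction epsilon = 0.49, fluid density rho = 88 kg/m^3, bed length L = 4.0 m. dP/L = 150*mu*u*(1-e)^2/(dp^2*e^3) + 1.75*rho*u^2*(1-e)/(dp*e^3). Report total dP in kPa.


dp = 1.7 mm = 0.0017 m
Viscous term = 150*0.0479*0.154*(1-0.49)^2 / (0.0017^2*0.49^3) = 846451
Inertial term = 1.75*88*0.154^2*(1-0.49) / (0.0017*0.49^3) = 9313.12
dP/L = 846451 + 9313.12 = 855764 Pa/m
dP = 855764 * 4.0 / 1000 = 3423 kPa

3423 kPa


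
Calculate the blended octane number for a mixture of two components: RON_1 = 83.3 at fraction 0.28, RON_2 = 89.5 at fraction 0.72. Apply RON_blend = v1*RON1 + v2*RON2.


Linear blending: RON_blend = sum(vi * RONi)
Contribution 1: 0.28 * 83.3 = 23.324
Contribution 2: 0.72 * 89.5 = 64.44
RON_blend = 23.324 + 64.44 = 87.764

87.764


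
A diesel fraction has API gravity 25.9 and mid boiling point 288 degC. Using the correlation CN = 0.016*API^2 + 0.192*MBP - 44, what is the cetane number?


CN = 0.016 * 25.9^2 + 0.192 * 288 - 44
CN = 10.73296 + 55.296 - 44 = 22.02896

22.02896


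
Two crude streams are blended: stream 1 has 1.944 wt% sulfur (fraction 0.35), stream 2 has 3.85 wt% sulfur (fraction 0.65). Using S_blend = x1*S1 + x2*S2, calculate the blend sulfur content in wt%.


Linear sulfur blending: S_blend = x1*S1 + x2*S2
Contribution 1: 0.35 * 1.944 = 0.6804 wt%
Contribution 2: 0.65 * 3.85 = 2.5025 wt%
S_blend = 0.6804 + 2.5025 = 3.1829

3.1829 wt%


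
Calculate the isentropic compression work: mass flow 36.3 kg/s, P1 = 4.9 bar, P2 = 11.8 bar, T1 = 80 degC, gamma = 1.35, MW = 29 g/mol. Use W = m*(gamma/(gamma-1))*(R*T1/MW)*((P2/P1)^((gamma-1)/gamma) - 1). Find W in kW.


Isentropic work: W = m*(gamma/(gamma-1))*(R*T1/MW)*((P2/P1)^((gamma-1)/gamma) - 1)
T1 = 80 + 273.15 = 353.15 K
Pressure ratio = 11.8 / 4.9 = 2.40816
Exponent = (1.35 - 1)/1.35 = 0.259259
(P2/P1)^exp - 1 = 2.40816^0.259259 - 1 = 0.255901
W = 36.3 * 1.35 / 0.35 * 8.314 * 353.15 / 29 * 0.255901 = 3628

3628 kW
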